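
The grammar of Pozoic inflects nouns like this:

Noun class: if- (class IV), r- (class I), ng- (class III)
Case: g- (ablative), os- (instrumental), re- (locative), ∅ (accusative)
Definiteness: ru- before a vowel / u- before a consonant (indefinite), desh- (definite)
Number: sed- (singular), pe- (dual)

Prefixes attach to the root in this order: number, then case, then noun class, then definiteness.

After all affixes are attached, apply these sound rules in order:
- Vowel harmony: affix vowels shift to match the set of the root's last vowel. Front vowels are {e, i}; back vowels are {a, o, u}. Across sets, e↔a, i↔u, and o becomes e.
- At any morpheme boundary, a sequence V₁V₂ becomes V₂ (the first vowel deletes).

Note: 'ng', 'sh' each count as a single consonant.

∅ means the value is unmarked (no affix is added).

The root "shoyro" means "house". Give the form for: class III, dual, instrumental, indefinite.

ungospashoyro

Attach number dual pe- → peshoyro.
Attach case instrumental os- → ospeshoyro.
Attach noun class class III ng- → ngospeshoyro.
Attach definiteness indefinite u- (before consonant 'ng') → ungospeshoyro.
Apply vowel harmony: ungospeshoyro → ungospashoyro.
Vowel deletion: no change.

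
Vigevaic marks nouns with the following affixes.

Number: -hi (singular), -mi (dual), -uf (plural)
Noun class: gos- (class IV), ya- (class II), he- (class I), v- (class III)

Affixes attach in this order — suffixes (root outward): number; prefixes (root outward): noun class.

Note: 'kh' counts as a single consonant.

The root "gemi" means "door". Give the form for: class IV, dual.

gosgemimi

Attach number dual -mi → gemimi.
Attach noun class class IV gos- → gosgemimi.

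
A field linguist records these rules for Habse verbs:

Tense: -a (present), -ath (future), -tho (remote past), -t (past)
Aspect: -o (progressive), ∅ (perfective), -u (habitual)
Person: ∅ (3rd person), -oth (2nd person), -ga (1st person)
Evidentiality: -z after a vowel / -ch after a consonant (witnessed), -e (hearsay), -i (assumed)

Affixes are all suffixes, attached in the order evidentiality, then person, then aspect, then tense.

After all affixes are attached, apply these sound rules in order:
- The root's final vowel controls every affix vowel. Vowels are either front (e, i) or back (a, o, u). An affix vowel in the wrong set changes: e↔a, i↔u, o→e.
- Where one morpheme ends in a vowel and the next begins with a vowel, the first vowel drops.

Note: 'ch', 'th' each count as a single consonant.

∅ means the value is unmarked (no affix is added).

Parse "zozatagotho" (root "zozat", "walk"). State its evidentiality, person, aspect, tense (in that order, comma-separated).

hearsay, 1st person, progressive, remote past

Segment: zozat-e-ga-o-tho.
evidentiality: -e → hearsay.
person: -ga → 1st person.
aspect: -o → progressive.
tense: -tho → remote past.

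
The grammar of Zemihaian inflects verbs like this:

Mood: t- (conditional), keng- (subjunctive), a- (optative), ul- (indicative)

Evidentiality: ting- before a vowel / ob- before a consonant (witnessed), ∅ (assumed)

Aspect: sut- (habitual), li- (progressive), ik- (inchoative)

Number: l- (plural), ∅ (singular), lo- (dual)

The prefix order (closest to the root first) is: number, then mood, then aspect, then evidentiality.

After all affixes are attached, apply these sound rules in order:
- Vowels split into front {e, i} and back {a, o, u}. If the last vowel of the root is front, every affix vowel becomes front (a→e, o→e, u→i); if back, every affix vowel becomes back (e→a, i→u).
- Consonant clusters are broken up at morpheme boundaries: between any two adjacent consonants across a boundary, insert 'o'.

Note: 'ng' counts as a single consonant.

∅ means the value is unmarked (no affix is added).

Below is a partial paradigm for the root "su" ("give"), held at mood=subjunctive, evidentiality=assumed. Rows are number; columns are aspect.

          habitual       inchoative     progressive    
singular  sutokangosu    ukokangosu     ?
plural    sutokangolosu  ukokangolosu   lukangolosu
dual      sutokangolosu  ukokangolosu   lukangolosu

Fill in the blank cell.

lukangosu

number = singular: zero marking, form stays su.
Attach mood subjunctive keng- → kengsu.
Attach aspect progressive li- → likengsu.
evidentiality = assumed: zero marking, form stays likengsu.
Apply vowel harmony: likengsu → lukangsu.
Apply epenthesis: lukangsu → lukangosu.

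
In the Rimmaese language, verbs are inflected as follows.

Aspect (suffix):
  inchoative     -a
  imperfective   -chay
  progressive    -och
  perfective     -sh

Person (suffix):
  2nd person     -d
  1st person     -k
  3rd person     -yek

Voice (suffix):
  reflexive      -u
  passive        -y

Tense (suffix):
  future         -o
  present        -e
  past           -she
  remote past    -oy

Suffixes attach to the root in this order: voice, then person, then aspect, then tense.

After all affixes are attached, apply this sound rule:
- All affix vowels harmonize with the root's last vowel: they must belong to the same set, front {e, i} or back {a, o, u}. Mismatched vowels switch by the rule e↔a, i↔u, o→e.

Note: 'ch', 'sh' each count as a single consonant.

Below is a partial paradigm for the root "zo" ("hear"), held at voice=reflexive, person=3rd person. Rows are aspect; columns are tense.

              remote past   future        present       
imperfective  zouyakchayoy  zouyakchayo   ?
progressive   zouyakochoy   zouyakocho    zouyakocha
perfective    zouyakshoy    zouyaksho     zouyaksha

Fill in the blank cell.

zouyakchaya

Attach voice reflexive -u → zou.
Attach person 3rd person -yek → zouyek.
Attach aspect imperfective -chay → zouyekchay.
Attach tense present -e → zouyekchaye.
Apply vowel harmony: zouyekchaye → zouyakchaya.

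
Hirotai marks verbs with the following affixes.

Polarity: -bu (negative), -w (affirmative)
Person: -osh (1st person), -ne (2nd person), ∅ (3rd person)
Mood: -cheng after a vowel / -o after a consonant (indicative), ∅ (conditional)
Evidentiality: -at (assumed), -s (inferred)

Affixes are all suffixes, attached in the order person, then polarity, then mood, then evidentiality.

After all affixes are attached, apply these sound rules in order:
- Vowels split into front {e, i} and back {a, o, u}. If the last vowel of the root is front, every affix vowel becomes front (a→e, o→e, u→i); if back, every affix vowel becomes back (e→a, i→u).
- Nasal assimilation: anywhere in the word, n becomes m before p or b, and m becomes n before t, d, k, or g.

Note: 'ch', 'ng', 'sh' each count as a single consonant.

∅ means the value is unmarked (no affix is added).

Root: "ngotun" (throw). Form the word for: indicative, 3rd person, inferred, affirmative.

ngotunwos

person = 3rd person: zero marking, form stays ngotun.
Attach polarity affirmative -w → ngotunw.
Attach mood indicative -o (after consonant 'w') → ngotunwo.
Attach evidentiality inferred -s → ngotunwos.
Vowel harmony: no change.
Nasal assimilation: no change.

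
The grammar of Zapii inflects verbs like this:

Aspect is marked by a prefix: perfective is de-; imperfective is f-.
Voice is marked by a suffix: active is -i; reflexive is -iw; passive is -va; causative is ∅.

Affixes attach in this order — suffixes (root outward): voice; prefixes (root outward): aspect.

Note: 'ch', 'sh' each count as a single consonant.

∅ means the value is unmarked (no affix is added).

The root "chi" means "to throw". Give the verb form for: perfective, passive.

Attach aspect perfective de- → dechi.
Attach voice passive -va → dechiva.

dechiva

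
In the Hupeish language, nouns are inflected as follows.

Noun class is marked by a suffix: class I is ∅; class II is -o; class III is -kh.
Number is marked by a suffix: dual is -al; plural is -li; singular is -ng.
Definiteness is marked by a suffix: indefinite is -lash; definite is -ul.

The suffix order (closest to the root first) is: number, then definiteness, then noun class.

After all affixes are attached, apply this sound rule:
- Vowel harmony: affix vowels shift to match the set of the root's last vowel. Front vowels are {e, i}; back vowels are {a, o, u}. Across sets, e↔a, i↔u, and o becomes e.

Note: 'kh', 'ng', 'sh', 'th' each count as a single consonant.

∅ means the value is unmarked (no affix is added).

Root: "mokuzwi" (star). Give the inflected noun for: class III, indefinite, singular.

Attach number singular -ng → mokuzwing.
Attach definiteness indefinite -lash → mokuzwinglash.
Attach noun class class III -kh → mokuzwinglashkh.
Apply vowel harmony: mokuzwinglashkh → mokuzwingleshkh.

mokuzwingleshkh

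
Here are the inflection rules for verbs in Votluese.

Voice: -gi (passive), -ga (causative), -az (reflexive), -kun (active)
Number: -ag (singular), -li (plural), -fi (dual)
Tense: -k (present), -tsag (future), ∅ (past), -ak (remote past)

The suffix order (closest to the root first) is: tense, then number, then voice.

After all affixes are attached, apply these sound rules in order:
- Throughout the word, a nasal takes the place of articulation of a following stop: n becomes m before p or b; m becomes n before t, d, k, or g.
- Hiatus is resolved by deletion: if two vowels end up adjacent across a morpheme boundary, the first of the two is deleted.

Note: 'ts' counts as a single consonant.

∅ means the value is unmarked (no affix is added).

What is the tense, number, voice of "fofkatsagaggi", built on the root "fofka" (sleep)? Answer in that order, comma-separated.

future, singular, passive

Segment: fofka-tsag-ag-gi.
tense: -tsag → future.
number: -ag → singular.
voice: -gi → passive.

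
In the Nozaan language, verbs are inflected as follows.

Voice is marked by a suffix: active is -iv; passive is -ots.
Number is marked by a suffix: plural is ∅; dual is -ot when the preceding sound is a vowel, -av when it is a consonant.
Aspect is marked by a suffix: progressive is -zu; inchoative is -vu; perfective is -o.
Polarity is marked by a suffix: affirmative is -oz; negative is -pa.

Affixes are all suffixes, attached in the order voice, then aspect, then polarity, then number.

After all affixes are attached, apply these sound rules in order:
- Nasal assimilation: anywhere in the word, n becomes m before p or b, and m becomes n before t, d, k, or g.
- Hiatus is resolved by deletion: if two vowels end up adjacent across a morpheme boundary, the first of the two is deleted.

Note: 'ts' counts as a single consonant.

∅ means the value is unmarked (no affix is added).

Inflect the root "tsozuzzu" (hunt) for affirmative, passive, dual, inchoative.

Attach voice passive -ots → tsozuzzuots.
Attach aspect inchoative -vu → tsozuzzuotsvu.
Attach polarity affirmative -oz → tsozuzzuotsvuoz.
Attach number dual -av (after consonant 'z') → tsozuzzuotsvuozav.
Nasal assimilation: no change.
Apply vowel deletion: tsozuzzuotsvuozav → tsozuzzotsvozav.

tsozuzzotsvozav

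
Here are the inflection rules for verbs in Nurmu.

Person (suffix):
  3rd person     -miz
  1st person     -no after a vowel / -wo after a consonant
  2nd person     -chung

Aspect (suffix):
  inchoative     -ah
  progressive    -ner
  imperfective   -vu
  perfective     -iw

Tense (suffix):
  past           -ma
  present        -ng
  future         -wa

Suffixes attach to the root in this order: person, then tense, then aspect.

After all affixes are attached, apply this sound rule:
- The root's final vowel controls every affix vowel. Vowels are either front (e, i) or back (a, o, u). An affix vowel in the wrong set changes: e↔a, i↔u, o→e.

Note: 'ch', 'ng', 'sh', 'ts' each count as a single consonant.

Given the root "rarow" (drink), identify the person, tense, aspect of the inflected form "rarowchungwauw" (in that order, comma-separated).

2nd person, future, perfective

Segment: rarow-chung-wa-iw.
person: -chung → 2nd person.
tense: -wa → future.
aspect: -iw → perfective.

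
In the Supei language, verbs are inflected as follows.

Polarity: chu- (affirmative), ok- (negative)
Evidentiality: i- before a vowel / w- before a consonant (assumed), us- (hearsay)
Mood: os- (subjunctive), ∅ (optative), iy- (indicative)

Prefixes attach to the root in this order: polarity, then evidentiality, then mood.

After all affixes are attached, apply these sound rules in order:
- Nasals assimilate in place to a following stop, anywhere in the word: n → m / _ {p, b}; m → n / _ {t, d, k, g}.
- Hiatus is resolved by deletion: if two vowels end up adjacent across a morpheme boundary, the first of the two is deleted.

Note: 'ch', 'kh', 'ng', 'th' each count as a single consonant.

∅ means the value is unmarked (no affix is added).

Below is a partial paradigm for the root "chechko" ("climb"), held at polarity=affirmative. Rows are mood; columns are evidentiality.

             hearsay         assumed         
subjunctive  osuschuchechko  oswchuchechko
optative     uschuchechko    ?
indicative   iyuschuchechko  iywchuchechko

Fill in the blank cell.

Attach polarity affirmative chu- → chuchechko.
Attach evidentiality assumed w- (before consonant 'ch') → wchuchechko.
mood = optative: zero marking, form stays wchuchechko.
Nasal assimilation: no change.
Vowel deletion: no change.

wchuchechko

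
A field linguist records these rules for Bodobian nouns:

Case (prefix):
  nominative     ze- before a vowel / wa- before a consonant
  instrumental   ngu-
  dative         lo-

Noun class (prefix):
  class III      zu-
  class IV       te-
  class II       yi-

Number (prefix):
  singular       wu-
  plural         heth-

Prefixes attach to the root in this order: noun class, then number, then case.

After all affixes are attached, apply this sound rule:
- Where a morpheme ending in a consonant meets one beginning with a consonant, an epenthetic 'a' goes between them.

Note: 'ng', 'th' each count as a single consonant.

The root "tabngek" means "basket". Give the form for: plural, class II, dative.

Attach noun class class II yi- → yitabngek.
Attach number plural heth- → hethyitabngek.
Attach case dative lo- → lohethyitabngek.
Apply epenthesis: lohethyitabngek → lohethayitabngek.

lohethayitabngek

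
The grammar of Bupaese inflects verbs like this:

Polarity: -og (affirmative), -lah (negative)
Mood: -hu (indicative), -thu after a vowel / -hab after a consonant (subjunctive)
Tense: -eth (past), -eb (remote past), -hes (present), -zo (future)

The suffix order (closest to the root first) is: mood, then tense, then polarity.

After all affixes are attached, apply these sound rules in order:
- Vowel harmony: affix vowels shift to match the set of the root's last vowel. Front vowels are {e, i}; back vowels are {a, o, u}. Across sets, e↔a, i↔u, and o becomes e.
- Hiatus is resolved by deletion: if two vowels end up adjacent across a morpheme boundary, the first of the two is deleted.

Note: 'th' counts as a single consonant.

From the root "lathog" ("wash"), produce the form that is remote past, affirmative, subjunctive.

Attach mood subjunctive -hab (after consonant 'g') → lathoghab.
Attach tense remote past -eb → lathoghabeb.
Attach polarity affirmative -og → lathoghabebog.
Apply vowel harmony: lathoghabebog → lathoghababog.
Vowel deletion: no change.

lathoghababog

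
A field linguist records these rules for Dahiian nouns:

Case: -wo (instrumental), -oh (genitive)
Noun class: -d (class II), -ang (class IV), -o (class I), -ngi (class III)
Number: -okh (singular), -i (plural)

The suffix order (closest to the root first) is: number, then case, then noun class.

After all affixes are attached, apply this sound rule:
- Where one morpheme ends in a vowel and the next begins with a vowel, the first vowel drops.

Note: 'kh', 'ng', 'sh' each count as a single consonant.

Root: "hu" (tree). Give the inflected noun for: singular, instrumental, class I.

hokhwo

Attach number singular -okh → huokh.
Attach case instrumental -wo → huokhwo.
Attach noun class class I -o → huokhwoo.
Apply vowel deletion: huokhwoo → hokhwo.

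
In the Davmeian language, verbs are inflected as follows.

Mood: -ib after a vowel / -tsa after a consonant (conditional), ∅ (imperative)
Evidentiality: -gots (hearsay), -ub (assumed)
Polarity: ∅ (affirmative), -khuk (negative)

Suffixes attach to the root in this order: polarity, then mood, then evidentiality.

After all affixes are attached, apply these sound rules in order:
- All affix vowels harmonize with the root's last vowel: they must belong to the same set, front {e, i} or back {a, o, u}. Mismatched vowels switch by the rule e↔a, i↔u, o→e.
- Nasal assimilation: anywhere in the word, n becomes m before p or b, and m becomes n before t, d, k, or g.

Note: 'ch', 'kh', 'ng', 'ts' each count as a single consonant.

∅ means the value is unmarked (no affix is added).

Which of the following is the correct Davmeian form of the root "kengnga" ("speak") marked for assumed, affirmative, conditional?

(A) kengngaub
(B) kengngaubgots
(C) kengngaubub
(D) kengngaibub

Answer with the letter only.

C

polarity = affirmative: zero marking, form stays kengnga.
Attach mood conditional -ib (after vowel 'a') → kengngaib.
Attach evidentiality assumed -ub → kengngaibub.
Apply vowel harmony: kengngaibub → kengngaubub.
Nasal assimilation: no change.
So the correct form is kengngaubub, option (C).
(A) kengngaub is wrong: it uses imperative instead of conditional for mood.
(D) kengngaibub is wrong: it fails to apply the sound rule(s).
(B) kengngaubgots is wrong: it uses hearsay instead of assumed for evidentiality.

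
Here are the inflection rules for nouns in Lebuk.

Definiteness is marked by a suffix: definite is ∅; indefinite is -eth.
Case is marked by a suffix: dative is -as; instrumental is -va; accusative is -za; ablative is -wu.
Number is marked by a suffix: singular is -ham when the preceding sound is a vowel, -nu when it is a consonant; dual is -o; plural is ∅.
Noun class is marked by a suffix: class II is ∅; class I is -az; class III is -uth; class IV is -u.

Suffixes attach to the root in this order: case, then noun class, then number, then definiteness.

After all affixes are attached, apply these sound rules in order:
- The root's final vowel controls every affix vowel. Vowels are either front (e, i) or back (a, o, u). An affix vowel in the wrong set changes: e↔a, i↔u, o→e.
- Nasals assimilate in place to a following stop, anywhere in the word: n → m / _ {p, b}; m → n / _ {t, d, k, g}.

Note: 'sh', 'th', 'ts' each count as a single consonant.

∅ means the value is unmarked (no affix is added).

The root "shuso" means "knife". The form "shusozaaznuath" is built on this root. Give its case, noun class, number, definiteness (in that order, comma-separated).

Segment: shuso-za-az-nu-eth.
case: -za → accusative.
noun class: -az → class I.
number: -ham/nu → singular.
definiteness: -eth → indefinite.

accusative, class I, singular, indefinite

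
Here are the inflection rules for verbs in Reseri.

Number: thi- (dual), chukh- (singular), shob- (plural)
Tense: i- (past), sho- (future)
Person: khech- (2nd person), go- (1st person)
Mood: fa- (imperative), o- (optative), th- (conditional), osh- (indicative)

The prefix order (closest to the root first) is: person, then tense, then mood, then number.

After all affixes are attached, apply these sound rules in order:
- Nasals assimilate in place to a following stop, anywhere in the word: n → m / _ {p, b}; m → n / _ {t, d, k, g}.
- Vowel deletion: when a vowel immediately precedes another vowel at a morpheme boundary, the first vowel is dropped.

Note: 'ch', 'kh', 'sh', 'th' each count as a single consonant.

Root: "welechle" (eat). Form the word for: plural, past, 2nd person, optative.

shobikhechwelechle

Attach person 2nd person khech- → khechwelechle.
Attach tense past i- → ikhechwelechle.
Attach mood optative o- → oikhechwelechle.
Attach number plural shob- → shoboikhechwelechle.
Nasal assimilation: no change.
Apply vowel deletion: shoboikhechwelechle → shobikhechwelechle.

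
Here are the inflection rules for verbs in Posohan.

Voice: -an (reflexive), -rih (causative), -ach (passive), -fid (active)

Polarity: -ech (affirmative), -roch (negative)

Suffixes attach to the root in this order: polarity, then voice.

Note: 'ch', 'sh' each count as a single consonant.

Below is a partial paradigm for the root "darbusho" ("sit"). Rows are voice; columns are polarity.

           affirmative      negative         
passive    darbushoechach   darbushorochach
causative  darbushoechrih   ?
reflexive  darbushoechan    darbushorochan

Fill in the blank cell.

Attach polarity negative -roch → darbushoroch.
Attach voice causative -rih → darbushorochrih.

darbushorochrih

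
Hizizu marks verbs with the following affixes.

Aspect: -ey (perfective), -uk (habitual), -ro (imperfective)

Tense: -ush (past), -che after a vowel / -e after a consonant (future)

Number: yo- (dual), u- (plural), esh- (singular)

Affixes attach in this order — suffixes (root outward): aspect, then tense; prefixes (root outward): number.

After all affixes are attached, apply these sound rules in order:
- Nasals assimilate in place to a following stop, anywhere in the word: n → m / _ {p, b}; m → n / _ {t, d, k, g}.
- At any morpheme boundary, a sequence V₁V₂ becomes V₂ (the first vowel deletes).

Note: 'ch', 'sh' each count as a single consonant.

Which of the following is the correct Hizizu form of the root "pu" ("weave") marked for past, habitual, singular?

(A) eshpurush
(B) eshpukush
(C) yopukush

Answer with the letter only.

B

Attach aspect habitual -uk → puuk.
Attach number singular esh- → eshpuuk.
Attach tense past -ush → eshpuukush.
Nasal assimilation: no change.
Apply vowel deletion: eshpuukush → eshpukush.
So the correct form is eshpukush, option (B).
(A) eshpurush is wrong: it uses imperfective instead of habitual for aspect.
(C) yopukush is wrong: it uses dual instead of singular for number.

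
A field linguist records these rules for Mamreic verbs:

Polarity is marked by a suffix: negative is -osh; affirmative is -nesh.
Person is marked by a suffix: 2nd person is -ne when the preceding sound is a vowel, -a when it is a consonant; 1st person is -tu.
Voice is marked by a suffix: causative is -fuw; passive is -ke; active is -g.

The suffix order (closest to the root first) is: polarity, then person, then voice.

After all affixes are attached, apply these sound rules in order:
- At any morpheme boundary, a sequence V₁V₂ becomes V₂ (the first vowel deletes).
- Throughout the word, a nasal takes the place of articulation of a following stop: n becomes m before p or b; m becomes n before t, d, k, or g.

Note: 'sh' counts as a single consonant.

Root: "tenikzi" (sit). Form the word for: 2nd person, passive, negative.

Attach polarity negative -osh → tenikziosh.
Attach person 2nd person -a (after consonant 'sh') → tenikziosha.
Attach voice passive -ke → tenikzioshake.
Apply vowel deletion: tenikzioshake → tenikzoshake.
Nasal assimilation: no change.

tenikzoshake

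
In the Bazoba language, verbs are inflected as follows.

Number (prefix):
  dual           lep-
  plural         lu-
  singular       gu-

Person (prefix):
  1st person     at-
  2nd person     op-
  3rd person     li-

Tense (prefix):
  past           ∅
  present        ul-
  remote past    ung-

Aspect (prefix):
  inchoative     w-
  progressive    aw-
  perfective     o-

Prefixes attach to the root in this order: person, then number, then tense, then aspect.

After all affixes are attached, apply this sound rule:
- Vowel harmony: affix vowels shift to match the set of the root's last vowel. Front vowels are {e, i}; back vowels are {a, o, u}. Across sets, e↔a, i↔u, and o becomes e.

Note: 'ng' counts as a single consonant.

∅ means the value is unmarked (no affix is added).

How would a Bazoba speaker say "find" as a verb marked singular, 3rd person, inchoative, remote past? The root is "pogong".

wunggulupogong

Attach person 3rd person li- → lipogong.
Attach number singular gu- → gulipogong.
Attach tense remote past ung- → unggulipogong.
Attach aspect inchoative w- → wunggulipogong.
Apply vowel harmony: wunggulipogong → wunggulupogong.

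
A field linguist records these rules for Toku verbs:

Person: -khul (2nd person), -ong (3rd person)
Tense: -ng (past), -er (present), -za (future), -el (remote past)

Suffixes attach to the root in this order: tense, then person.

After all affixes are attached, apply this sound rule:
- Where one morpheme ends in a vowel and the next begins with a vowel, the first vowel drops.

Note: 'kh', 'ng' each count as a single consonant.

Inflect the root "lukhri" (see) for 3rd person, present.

Attach tense present -er → lukhrier.
Attach person 3rd person -ong → lukhrierong.
Apply vowel deletion: lukhrierong → lukhrerong.

lukhrerong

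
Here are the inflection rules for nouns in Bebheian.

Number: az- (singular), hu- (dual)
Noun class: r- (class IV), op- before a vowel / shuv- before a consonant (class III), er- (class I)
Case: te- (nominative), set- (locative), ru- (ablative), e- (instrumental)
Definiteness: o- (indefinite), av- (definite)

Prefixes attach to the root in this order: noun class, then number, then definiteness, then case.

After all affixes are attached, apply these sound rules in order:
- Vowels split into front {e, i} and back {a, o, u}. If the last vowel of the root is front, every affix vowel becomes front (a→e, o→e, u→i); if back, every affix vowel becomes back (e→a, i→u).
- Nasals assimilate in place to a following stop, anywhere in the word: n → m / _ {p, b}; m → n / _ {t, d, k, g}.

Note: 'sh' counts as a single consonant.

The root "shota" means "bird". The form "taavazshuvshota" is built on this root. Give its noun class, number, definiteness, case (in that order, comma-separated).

class III, singular, definite, nominative

Segment: te-av-az-shuv-shota.
noun class: op/shuv- → class III.
number: az- → singular.
definiteness: av- → definite.
case: te- → nominative.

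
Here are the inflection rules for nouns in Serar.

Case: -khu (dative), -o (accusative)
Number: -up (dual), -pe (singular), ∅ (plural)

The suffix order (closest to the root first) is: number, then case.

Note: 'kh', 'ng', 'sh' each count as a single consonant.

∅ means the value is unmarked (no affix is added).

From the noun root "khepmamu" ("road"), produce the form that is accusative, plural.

khepmamuo

number = plural: zero marking, form stays khepmamu.
Attach case accusative -o → khepmamuo.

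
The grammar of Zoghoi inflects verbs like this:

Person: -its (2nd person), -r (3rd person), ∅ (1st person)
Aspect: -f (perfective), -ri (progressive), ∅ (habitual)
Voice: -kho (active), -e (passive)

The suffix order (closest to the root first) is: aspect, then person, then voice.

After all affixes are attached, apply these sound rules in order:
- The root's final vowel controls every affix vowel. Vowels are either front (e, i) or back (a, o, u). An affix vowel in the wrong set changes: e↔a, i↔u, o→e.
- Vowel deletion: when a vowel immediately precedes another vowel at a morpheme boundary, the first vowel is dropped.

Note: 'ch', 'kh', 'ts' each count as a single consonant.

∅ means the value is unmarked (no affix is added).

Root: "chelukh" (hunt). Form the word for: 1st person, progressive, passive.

Attach aspect progressive -ri → chelukhri.
person = 1st person: zero marking, form stays chelukhri.
Attach voice passive -e → chelukhrie.
Apply vowel harmony: chelukhrie → chelukhrua.
Apply vowel deletion: chelukhrua → chelukhra.

chelukhra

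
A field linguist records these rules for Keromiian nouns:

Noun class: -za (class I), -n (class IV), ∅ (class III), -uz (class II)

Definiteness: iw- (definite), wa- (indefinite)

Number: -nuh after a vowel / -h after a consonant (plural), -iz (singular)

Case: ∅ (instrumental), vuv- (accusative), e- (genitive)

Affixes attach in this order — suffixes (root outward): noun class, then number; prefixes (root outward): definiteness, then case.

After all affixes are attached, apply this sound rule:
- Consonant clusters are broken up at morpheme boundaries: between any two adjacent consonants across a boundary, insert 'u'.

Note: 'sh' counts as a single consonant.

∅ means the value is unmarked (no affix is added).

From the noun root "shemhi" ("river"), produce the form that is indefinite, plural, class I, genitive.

Attach definiteness indefinite wa- → washemhi.
Attach noun class class I -za → washemhiza.
Attach number plural -nuh (after vowel 'a') → washemhizanuh.
Attach case genitive e- → ewashemhizanuh.
Epenthesis: no change.

ewashemhizanuh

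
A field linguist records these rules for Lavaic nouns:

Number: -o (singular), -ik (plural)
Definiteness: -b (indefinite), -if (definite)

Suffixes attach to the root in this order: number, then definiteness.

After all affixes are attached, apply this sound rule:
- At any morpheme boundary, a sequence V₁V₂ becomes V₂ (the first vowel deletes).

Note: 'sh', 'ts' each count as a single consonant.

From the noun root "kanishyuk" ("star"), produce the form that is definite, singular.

kanishyukif

Attach number singular -o → kanishyuko.
Attach definiteness definite -if → kanishyukoif.
Apply vowel deletion: kanishyukoif → kanishyukif.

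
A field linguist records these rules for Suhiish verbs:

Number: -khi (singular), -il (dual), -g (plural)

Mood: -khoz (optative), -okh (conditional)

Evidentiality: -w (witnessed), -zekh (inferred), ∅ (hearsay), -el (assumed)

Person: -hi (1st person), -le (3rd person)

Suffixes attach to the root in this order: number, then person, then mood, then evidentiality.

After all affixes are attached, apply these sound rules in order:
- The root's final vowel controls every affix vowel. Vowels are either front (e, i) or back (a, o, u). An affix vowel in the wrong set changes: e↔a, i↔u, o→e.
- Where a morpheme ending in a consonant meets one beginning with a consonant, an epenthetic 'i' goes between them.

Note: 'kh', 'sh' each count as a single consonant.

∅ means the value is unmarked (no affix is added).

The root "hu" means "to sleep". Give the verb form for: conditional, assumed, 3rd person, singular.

Attach number singular -khi → hukhi.
Attach person 3rd person -le → hukhile.
Attach mood conditional -okh → hukhileokh.
Attach evidentiality assumed -el → hukhileokhel.
Apply vowel harmony: hukhileokhel → hukhulaokhal.
Epenthesis: no change.

hukhulaokhal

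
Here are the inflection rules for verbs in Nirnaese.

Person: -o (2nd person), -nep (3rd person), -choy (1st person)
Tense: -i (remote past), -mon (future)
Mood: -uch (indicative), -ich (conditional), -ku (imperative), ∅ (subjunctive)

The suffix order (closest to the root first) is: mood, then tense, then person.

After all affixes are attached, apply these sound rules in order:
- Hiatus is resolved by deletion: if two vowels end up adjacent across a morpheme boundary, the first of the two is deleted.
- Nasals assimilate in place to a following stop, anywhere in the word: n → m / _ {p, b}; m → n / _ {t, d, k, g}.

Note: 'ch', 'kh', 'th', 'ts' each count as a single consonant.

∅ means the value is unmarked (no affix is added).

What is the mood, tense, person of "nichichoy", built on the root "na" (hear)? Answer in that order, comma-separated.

conditional, remote past, 1st person

Segment: na-ich-i-choy.
mood: -ich → conditional.
tense: -i → remote past.
person: -choy → 1st person.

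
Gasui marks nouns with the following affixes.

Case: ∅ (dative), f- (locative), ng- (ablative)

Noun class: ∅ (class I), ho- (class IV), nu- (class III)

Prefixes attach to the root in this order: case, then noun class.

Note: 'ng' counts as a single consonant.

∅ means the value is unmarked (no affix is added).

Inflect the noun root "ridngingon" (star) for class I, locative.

Attach case locative f- → fridngingon.
noun class = class I: zero marking, form stays fridngingon.

fridngingon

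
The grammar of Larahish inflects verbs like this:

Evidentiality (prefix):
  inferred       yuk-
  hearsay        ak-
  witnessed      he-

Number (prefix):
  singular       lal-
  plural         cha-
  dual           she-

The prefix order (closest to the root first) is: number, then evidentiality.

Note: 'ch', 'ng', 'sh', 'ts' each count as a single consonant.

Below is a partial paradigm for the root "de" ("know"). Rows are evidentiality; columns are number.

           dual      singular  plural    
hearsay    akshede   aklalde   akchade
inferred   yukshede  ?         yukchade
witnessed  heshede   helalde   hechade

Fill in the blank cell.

yuklalde

Attach number singular lal- → lalde.
Attach evidentiality inferred yuk- → yuklalde.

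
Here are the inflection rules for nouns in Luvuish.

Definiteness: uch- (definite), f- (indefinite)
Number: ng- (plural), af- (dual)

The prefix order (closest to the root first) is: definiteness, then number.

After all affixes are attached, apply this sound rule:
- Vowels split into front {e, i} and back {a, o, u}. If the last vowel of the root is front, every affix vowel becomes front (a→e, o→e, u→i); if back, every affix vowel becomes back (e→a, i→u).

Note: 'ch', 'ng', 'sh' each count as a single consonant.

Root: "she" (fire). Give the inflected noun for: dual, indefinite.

Attach definiteness indefinite f- → fshe.
Attach number dual af- → affshe.
Apply vowel harmony: affshe → effshe.

effshe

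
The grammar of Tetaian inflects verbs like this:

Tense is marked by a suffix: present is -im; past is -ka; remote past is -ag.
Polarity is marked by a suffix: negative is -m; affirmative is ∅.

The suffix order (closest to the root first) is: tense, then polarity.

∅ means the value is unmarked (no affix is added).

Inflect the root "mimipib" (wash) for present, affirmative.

Attach tense present -im → mimipibim.
polarity = affirmative: zero marking, form stays mimipibim.

mimipibim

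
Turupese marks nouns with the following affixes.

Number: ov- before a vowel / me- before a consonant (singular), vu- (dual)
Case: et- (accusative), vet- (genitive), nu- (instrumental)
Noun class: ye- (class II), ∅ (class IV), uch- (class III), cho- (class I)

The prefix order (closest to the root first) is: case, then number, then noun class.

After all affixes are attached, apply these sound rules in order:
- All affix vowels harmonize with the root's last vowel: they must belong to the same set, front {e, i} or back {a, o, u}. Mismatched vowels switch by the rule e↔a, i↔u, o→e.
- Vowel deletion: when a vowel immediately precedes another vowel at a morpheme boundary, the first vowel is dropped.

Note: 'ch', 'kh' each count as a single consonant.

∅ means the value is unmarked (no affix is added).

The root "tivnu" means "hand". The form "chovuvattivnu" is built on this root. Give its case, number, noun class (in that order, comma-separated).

Segment: cho-vu-vet-tivnu.
case: vet- → genitive.
number: vu- → dual.
noun class: cho- → class I.

genitive, dual, class I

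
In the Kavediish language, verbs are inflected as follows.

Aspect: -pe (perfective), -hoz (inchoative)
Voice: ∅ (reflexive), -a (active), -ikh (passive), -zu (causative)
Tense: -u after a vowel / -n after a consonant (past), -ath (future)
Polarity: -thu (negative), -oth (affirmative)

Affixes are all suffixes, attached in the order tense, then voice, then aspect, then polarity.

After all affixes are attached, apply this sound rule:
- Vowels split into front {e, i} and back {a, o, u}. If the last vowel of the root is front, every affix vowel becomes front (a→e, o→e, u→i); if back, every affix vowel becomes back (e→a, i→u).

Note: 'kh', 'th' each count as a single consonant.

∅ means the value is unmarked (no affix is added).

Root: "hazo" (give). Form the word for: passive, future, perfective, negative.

Attach tense future -ath → hazoath.
Attach voice passive -ikh → hazoathikh.
Attach aspect perfective -pe → hazoathikhpe.
Attach polarity negative -thu → hazoathikhpethu.
Apply vowel harmony: hazoathikhpethu → hazoathukhpathu.

hazoathukhpathu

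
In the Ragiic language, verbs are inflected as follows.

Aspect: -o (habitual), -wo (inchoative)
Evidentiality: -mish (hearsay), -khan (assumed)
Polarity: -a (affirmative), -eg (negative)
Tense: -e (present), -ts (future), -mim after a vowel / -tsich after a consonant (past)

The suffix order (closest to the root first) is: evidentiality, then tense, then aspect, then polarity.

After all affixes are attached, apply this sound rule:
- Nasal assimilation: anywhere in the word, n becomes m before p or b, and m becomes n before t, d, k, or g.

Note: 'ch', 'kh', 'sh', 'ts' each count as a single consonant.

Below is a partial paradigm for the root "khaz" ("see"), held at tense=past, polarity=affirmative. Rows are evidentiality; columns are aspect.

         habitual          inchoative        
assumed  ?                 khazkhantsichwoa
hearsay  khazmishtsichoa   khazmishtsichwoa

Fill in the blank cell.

khazkhantsichoa

Attach evidentiality assumed -khan → khazkhan.
Attach tense past -tsich (after consonant 'n') → khazkhantsich.
Attach aspect habitual -o → khazkhantsicho.
Attach polarity affirmative -a → khazkhantsichoa.
Nasal assimilation: no change.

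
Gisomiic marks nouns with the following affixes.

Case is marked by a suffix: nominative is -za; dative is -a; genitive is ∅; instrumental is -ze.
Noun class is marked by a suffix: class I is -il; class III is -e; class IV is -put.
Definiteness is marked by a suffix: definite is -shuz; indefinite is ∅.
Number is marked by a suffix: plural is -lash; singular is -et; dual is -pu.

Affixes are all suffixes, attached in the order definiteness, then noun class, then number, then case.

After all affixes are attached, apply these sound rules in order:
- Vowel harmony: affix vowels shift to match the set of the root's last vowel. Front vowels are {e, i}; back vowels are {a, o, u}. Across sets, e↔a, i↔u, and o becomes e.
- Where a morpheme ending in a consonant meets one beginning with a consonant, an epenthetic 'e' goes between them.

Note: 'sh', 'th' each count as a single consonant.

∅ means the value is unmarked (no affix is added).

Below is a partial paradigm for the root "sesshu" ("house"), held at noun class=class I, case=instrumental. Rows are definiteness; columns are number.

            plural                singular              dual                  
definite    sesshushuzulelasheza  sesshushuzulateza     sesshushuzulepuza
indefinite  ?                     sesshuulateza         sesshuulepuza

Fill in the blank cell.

definiteness = indefinite: zero marking, form stays sesshu.
Attach noun class class I -il → sesshuil.
Attach number plural -lash → sesshuillash.
Attach case instrumental -ze → sesshuillashze.
Apply vowel harmony: sesshuillashze → sesshuullashza.
Apply epenthesis: sesshuullashza → sesshuulelasheza.

sesshuulelasheza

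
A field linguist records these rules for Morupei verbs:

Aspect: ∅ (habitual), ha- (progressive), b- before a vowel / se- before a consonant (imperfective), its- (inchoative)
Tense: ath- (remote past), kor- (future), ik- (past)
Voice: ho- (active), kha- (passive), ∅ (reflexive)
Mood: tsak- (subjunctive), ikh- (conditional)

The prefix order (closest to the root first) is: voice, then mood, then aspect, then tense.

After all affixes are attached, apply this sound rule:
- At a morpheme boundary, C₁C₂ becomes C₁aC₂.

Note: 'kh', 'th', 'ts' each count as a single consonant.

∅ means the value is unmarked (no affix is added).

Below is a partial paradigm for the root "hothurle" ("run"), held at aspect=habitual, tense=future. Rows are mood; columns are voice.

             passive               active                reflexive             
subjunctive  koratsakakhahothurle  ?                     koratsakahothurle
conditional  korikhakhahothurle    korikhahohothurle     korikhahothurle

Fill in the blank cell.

Attach voice active ho- → hohothurle.
Attach mood subjunctive tsak- → tsakhohothurle.
aspect = habitual: zero marking, form stays tsakhohothurle.
Attach tense future kor- → kortsakhohothurle.
Apply epenthesis: kortsakhohothurle → koratsakahohothurle.

koratsakahohothurle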